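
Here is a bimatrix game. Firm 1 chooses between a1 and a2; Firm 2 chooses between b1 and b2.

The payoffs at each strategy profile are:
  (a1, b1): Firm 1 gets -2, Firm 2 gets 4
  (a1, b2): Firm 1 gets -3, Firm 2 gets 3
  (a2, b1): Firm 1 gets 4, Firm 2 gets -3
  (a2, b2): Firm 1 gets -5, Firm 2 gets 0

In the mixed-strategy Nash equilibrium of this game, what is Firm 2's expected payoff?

First find p, the probability Firm 1 plays a1, from Firm 2's indifference between b1 and b2: 4p − 3(1−p) = 3p, giving p = 3/4.
Since Firm 2 is indifferent in equilibrium, Firm 2's expected payoff equals the payoff from either column against (3/4, 1/4). Using b1: 4(3/4) − 3(1/4) = 9/4.

9/4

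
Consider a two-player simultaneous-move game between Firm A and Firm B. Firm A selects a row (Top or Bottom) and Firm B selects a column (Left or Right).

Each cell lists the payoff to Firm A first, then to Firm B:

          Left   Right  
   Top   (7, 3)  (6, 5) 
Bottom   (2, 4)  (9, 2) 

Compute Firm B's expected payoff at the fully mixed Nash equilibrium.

7/2

First find x, the probability Firm A plays Top, from Firm B's indifference between Left and Right: 3x + 4(1−x) = 5x + 2(1−x), giving x = 1/2.
Since Firm B is indifferent in equilibrium, Firm B's expected payoff equals the payoff from either column against (1/2, 1/2). Using Left: 3(1/2) + 4(1/2) = 7/2.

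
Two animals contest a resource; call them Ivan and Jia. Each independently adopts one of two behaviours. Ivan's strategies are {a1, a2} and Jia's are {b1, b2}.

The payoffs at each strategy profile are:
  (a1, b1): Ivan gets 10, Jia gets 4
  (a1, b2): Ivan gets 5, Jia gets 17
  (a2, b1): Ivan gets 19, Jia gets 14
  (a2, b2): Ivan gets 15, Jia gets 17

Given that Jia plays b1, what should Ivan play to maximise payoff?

a2

Against b1, Ivan earns 10 from a1 and 19 from a2.
So a2 is the best response.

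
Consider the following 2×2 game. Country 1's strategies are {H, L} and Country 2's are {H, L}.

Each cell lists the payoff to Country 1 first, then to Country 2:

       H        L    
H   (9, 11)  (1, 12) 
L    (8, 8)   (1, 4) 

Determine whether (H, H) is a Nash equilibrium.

No

At (H, H), Country 1 earns 9; switching to L would give 8, so Country 1 has no profitable deviation.
Country 2 earns 11; switching to L would give 12, so Country 2 would deviate.
Since at least one player can profitably deviate, this is not a Nash equilibrium.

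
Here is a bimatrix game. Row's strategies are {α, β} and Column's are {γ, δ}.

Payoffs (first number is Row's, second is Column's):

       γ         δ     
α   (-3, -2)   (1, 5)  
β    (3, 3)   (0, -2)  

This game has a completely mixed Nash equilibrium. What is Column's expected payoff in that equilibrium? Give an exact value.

11/12

First find x, the probability Row plays α, from Column's indifference between γ and δ: −2x + 3(1−x) = 5x − 2(1−x), giving x = 5/12.
Since Column is indifferent in equilibrium, Column's expected payoff equals the payoff from either column against (5/12, 7/12). Using γ: −2(5/12) + 3(7/12) = 11/12.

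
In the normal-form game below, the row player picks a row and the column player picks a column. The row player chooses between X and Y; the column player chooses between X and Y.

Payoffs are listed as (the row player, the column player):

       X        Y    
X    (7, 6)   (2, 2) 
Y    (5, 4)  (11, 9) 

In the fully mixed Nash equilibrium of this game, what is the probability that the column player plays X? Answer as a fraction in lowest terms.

9/11

Let c be the probability that the column player plays X. In a completely mixed equilibrium, the row player must be indifferent between X and Y.
The row player's expected payoff from X is 7c + 2(1−c); from Y it is 5c + 11(1−c).
Setting these equal: 5c + 2 = −6c + 11, so c = 9/11.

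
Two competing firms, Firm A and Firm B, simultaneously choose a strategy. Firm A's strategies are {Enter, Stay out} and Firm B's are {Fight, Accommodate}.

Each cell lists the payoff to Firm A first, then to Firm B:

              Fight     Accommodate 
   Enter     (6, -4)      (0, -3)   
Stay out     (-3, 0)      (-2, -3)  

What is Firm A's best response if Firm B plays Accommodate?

Enter

Against Accommodate, Firm A earns 0 from Enter and -2 from Stay out.
So Enter is the best response.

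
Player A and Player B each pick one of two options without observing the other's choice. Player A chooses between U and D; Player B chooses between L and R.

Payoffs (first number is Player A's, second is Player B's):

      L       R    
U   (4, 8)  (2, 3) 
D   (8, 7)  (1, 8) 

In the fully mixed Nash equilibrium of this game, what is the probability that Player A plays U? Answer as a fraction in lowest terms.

1/6

Let r be the probability that Player A plays U. In a completely mixed equilibrium, Player B must be indifferent between L and R.
Player B's expected payoff from L is 8r + 7(1−r); from R it is 3r + 8(1−r).
Setting these equal: r + 7 = −5r + 8, so r = 1/6.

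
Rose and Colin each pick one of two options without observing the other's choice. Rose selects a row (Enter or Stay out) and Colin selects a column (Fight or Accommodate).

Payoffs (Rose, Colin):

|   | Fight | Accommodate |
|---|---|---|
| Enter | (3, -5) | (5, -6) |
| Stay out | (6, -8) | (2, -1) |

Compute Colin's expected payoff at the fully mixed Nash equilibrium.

First find x, the probability Rose plays Enter, from Colin's indifference between Fight and Accommodate: −5x − 8(1−x) = −6x − (1−x), giving x = 7/8.
Since Colin is indifferent in equilibrium, Colin's expected payoff equals the payoff from either column against (7/8, 1/8). Using Fight: −5(7/8) − 8(1/8) = -43/8.

-43/8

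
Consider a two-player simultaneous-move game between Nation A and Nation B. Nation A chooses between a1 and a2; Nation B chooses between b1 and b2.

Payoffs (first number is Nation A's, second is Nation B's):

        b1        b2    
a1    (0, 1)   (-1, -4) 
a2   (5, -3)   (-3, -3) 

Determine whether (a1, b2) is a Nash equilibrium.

At (a1, b2), Nation A earns -1; switching to a2 would give -3, so Nation A has no profitable deviation.
Nation B earns -4; switching to b1 would give 1, so Nation B would deviate.
Since at least one player can profitably deviate, this is not a Nash equilibrium.

No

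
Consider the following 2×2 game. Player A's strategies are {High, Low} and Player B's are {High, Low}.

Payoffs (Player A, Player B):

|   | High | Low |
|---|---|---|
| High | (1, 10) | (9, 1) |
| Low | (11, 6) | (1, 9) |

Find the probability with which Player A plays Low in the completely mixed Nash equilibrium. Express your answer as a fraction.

Let p be the probability that Player A plays High. In a completely mixed equilibrium, Player B must be indifferent between High and Low.
Player B's expected payoff from High is 10p + 6(1−p); from Low it is p + 9(1−p).
Setting these equal: 4p + 6 = −8p + 9, so p = 1/4.
Therefore Player A plays Low with probability 1 − 1/4 = 3/4.

3/4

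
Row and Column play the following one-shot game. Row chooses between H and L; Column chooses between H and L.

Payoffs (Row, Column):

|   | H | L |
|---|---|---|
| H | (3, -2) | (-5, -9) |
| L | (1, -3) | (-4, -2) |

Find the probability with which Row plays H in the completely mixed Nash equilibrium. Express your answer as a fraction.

1/8

Let x be the probability that Row plays H. In a completely mixed equilibrium, Column must be indifferent between H and L.
Column's expected payoff from H is −2x − 3(1−x); from L it is −9x − 2(1−x).
Setting these equal: x − 3 = −7x − 2, so x = 1/8.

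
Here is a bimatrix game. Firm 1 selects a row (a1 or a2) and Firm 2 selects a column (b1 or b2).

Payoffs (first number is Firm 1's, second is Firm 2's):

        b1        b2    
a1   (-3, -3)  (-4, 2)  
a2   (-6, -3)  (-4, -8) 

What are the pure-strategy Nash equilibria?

(a1, b1): Firm 2 prefers b2 (2 > -3) — not an equilibrium.
(a1, b2): Firm 1 gets -4 ≥ -4 from a2, and Firm 2 gets 2 ≥ -3 from b1 — Nash equilibrium.
(a2, b1): Firm 1 prefers a1 (-3 > -6) — not an equilibrium.
(a2, b2): Firm 2 prefers b1 (-3 > -8) — not an equilibrium.

(a1, b2)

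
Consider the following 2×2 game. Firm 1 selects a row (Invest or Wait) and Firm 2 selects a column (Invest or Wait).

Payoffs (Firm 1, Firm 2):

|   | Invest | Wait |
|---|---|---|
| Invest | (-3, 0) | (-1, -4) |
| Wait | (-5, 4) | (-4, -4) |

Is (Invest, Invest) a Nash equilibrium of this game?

At (Invest, Invest), Firm 1 earns -3; switching to Wait would give -5, so Firm 1 has no profitable deviation.
Firm 2 earns 0; switching to Wait would give -4, so Firm 2 has no profitable deviation.
Neither player can gain by a unilateral deviation, so this profile is a Nash equilibrium.

Yes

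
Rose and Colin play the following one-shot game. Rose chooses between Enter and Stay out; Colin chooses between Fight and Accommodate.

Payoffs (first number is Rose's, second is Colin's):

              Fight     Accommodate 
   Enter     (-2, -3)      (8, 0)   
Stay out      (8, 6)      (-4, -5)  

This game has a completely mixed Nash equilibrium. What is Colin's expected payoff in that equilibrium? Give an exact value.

First find p, the probability Rose plays Enter, from Colin's indifference between Fight and Accommodate: −3p + 6(1−p) = −5(1−p), giving p = 11/14.
Since Colin is indifferent in equilibrium, Colin's expected payoff equals the payoff from either column against (11/14, 3/14). Using Fight: −3(11/14) + 6(3/14) = -15/14.

-15/14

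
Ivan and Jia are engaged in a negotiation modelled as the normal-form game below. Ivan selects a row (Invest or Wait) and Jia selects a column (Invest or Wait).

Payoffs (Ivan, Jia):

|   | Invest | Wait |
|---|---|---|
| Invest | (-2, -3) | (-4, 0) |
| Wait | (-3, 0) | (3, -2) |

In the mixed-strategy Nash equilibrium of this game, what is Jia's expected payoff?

First find x, the probability Ivan plays Invest, from Jia's indifference between Invest and Wait: −3x = −2(1−x), giving x = 2/5.
Since Jia is indifferent in equilibrium, Jia's expected payoff equals the payoff from either column against (2/5, 3/5). Using Invest: −3(2/5) = -6/5.

-6/5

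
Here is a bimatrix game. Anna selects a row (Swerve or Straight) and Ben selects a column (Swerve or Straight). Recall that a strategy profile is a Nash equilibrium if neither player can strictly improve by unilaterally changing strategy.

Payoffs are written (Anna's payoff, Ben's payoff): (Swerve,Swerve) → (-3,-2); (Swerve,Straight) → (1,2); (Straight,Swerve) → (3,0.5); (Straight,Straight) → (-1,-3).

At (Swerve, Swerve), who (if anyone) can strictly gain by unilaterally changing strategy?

Anna at (Swerve, Swerve) earns -3; deviating to Straight yields 3 — a strict improvement.
Ben earns -2; deviating to Straight yields 2 — a strict improvement.
Both Anna and Ben have strictly profitable deviations.

Both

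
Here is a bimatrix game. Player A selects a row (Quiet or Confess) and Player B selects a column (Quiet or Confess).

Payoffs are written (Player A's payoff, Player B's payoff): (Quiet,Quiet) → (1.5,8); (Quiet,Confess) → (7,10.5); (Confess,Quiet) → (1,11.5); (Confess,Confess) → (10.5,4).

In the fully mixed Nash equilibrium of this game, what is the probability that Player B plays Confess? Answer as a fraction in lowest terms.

1/8

Let q be the probability that Player B plays Quiet. In a completely mixed equilibrium, Player A must be indifferent between Quiet and Confess.
Player A's expected payoff from Quiet is 1.5q + 7(1−q); from Confess it is q + 10.5(1−q).
Setting these equal: −5.5q + 7 = −9.5q + 10.5, so q = 7/8.
Therefore Player B plays Confess with probability 1 − 7/8 = 1/8.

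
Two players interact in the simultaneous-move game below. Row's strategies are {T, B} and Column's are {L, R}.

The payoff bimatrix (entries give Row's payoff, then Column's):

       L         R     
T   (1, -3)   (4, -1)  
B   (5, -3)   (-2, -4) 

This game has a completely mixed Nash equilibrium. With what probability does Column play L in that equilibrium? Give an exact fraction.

3/5

Let c be the probability that Column plays L. In a completely mixed equilibrium, Row must be indifferent between T and B.
Row's expected payoff from T is c + 4(1−c); from B it is 5c − 2(1−c).
Setting these equal: −3c + 4 = 7c − 2, so c = 3/5.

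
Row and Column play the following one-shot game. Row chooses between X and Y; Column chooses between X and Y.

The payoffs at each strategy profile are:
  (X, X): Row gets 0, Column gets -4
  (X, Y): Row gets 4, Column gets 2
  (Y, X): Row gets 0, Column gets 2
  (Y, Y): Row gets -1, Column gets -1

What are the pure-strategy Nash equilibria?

(X, Y) and (Y, X)

(X, X): Column prefers Y (2 > -4) — not an equilibrium.
(X, Y): Row gets 4 ≥ -1 from Y, and Column gets 2 ≥ -4 from X — Nash equilibrium.
(Y, X): Row gets 0 ≥ 0 from X, and Column gets 2 ≥ -1 from Y — Nash equilibrium.
(Y, Y): Row prefers X (4 > -1); Column prefers X (2 > -1) — not an equilibrium.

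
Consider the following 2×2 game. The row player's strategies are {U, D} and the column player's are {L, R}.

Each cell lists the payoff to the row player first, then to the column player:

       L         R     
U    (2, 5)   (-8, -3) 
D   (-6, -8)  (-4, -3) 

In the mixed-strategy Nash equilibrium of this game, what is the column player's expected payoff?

-3

First find p, the probability the row player plays U, from the column player's indifference between L and R: 5p − 8(1−p) = −3p − 3(1−p), giving p = 5/13.
Since the column player is indifferent in equilibrium, the column player's expected payoff equals the payoff from either column against (5/13, 8/13). Using L: 5(5/13) − 8(8/13) = -3.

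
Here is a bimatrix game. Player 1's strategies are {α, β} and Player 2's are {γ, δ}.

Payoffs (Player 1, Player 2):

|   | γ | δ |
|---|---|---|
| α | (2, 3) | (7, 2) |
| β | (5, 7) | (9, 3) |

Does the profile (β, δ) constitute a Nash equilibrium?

No

At (β, δ), Player 1 earns 9; switching to α would give 7, so Player 1 has no profitable deviation.
Player 2 earns 3; switching to γ would give 7, so Player 2 would deviate.
Since at least one player can profitably deviate, this is not a Nash equilibrium.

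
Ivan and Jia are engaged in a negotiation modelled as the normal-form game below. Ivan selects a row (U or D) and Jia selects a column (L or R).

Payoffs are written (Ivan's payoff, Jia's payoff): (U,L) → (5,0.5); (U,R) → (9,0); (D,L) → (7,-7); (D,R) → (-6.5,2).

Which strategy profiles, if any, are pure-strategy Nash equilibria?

none

(U, L): Ivan prefers D (7 > 5) — not an equilibrium.
(U, R): Jia prefers L (0.5 > 0) — not an equilibrium.
(D, L): Jia prefers R (2 > -7) — not an equilibrium.
(D, R): Ivan prefers U (9 > -6.5) — not an equilibrium.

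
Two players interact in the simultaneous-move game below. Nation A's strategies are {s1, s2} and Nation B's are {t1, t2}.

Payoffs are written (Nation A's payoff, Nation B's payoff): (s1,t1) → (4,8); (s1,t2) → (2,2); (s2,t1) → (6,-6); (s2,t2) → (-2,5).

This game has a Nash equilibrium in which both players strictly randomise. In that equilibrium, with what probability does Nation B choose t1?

2/3

Let y be the probability that Nation B plays t1. In a completely mixed equilibrium, Nation A must be indifferent between s1 and s2.
Nation A's expected payoff from s1 is 4y + 2(1−y); from s2 it is 6y − 2(1−y).
Setting these equal: 2y + 2 = 8y − 2, so y = 2/3.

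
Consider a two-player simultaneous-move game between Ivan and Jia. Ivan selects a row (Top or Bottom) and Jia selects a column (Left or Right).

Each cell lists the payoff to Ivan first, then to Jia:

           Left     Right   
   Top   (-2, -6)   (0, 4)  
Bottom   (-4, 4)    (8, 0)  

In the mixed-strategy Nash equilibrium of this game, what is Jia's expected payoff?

First find x, the probability Ivan plays Top, from Jia's indifference between Left and Right: −6x + 4(1−x) = 4x, giving x = 2/7.
Since Jia is indifferent in equilibrium, Jia's expected payoff equals the payoff from either column against (2/7, 5/7). Using Left: −6(2/7) + 4(5/7) = 8/7.

8/7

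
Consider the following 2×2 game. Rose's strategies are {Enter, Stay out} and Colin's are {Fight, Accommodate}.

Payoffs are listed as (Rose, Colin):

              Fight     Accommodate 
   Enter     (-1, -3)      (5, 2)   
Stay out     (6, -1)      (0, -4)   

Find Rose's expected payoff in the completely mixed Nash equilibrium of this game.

First find y, the probability Colin plays Fight, from Rose's indifference between Enter and Stay out: −y + 5(1−y) = 6y, giving y = 5/12.
Since Rose is indifferent in equilibrium, Rose's expected payoff equals the payoff from either row against (5/12, 7/12). Using Enter: −(5/12) + 5(7/12) = 5/2.

5/2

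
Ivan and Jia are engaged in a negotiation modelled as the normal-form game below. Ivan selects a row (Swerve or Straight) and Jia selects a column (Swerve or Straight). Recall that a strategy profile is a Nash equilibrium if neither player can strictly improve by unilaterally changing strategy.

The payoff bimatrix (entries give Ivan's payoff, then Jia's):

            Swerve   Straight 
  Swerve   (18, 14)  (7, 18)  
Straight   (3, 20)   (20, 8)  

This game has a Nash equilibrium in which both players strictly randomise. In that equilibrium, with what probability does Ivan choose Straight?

1/4

Let r be the probability that Ivan plays Swerve. In a completely mixed equilibrium, Jia must be indifferent between Swerve and Straight.
Jia's expected payoff from Swerve is 14r + 20(1−r); from Straight it is 18r + 8(1−r).
Setting these equal: −6r + 20 = 10r + 8, so r = 3/4.
Therefore Ivan plays Straight with probability 1 − 3/4 = 1/4.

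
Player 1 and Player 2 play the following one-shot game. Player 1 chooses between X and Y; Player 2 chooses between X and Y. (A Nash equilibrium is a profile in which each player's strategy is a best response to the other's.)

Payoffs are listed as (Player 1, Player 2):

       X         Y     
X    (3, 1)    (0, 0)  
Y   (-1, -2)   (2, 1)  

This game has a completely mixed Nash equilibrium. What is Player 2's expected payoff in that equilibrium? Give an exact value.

1/4

First find p, the probability Player 1 plays X, from Player 2's indifference between X and Y: p − 2(1−p) = (1−p), giving p = 3/4.
Since Player 2 is indifferent in equilibrium, Player 2's expected payoff equals the payoff from either column against (3/4, 1/4). Using X: (3/4) − 2(1/4) = 1/4.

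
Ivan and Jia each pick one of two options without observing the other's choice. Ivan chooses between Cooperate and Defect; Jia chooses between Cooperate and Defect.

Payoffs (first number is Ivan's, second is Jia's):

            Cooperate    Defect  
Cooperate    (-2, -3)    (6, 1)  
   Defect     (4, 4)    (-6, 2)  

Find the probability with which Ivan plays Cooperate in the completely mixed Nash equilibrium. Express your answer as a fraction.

1/3

Let x be the probability that Ivan plays Cooperate. In a completely mixed equilibrium, Jia must be indifferent between Cooperate and Defect.
Jia's expected payoff from Cooperate is −3x + 4(1−x); from Defect it is x + 2(1−x).
Setting these equal: −7x + 4 = −x + 2, so x = 1/3.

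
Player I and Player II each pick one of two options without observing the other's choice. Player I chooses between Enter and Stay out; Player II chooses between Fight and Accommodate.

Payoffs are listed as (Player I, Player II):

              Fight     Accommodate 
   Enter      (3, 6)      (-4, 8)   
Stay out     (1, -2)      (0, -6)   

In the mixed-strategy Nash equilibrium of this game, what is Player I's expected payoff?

First find y, the probability Player II plays Fight, from Player I's indifference between Enter and Stay out: 3y − 4(1−y) = y, giving y = 2/3.
Since Player I is indifferent in equilibrium, Player I's expected payoff equals the payoff from either row against (2/3, 1/3). Using Enter: 3(2/3) − 4(1/3) = 2/3.

2/3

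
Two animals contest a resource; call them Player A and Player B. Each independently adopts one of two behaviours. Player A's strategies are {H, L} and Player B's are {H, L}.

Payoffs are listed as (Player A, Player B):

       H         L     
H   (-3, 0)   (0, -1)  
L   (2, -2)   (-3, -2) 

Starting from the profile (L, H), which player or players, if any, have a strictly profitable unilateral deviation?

Neither

Player A at (L, H) earns 2; deviating to H yields -3 — not better.
Player B earns -2; deviating to L yields -2 — not better.
Neither player can strictly improve; the profile is a Nash equilibrium.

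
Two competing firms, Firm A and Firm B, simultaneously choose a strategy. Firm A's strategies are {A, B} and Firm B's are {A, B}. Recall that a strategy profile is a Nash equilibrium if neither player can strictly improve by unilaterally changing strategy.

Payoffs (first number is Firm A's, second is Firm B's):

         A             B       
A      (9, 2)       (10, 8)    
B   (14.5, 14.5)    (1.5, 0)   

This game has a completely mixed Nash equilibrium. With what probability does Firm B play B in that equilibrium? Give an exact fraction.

Let y be the probability that Firm B plays A. In a completely mixed equilibrium, Firm A must be indifferent between A and B.
Firm A's expected payoff from A is 9y + 10(1−y); from B it is 14.5y + 1.5(1−y).
Setting these equal: −y + 10 = 13y + 1.5, so y = 17/28.
Therefore Firm B plays B with probability 1 − 17/28 = 11/28.

11/28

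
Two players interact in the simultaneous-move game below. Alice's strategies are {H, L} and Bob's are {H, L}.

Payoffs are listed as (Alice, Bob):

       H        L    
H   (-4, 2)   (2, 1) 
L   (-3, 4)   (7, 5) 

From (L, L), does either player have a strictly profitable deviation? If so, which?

Alice at (L, L) earns 7; deviating to H yields 2 — not better.
Bob earns 5; deviating to H yields 4 — not better.
Neither player can strictly improve; the profile is a Nash equilibrium.

Neither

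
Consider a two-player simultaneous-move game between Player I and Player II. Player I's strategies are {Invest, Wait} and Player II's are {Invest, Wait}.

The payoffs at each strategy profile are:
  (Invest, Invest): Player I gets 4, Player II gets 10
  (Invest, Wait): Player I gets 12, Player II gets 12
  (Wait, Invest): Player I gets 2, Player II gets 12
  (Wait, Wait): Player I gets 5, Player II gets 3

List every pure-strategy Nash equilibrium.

(Invest, Invest): Player II prefers Wait (12 > 10) — not an equilibrium.
(Invest, Wait): Player I gets 12 ≥ 5 from Wait, and Player II gets 12 ≥ 10 from Invest — Nash equilibrium.
(Wait, Invest): Player I prefers Invest (4 > 2) — not an equilibrium.
(Wait, Wait): Player I prefers Invest (12 > 5); Player II prefers Invest (12 > 3) — not an equilibrium.

(Invest, Wait)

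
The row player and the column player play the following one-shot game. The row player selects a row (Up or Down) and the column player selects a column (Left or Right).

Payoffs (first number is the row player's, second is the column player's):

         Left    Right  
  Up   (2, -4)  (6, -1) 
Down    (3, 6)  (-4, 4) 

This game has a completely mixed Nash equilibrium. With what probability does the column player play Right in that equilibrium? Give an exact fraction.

1/11

Let q be the probability that the column player plays Left. In a completely mixed equilibrium, the row player must be indifferent between Up and Down.
The row player's expected payoff from Up is 2q + 6(1−q); from Down it is 3q − 4(1−q).
Setting these equal: −4q + 6 = 7q − 4, so q = 10/11.
Therefore the column player plays Right with probability 1 − 10/11 = 1/11.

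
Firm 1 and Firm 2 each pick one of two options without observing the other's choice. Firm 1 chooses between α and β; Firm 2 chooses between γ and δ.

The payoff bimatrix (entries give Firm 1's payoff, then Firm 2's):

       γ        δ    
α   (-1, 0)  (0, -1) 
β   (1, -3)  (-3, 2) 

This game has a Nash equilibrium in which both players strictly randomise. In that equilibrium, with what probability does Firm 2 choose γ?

Let c be the probability that Firm 2 plays γ. In a completely mixed equilibrium, Firm 1 must be indifferent between α and β.
Firm 1's expected payoff from α is −c; from β it is c − 3(1−c).
Setting these equal: −c = 4c − 3, so c = 3/5.

3/5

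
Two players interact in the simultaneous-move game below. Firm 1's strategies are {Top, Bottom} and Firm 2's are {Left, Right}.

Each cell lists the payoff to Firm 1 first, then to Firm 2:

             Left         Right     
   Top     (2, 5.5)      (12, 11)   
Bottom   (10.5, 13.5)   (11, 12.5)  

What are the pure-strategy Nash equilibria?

(Top, Right) and (Bottom, Left)

(Top, Left): Firm 1 prefers Bottom (10.5 > 2); Firm 2 prefers Right (11 > 5.5) — not an equilibrium.
(Top, Right): Firm 1 gets 12 ≥ 11 from Bottom, and Firm 2 gets 11 ≥ 5.5 from Left — Nash equilibrium.
(Bottom, Left): Firm 1 gets 10.5 ≥ 2 from Top, and Firm 2 gets 13.5 ≥ 12.5 from Right — Nash equilibrium.
(Bottom, Right): Firm 1 prefers Top (12 > 11); Firm 2 prefers Left (13.5 > 12.5) — not an equilibrium.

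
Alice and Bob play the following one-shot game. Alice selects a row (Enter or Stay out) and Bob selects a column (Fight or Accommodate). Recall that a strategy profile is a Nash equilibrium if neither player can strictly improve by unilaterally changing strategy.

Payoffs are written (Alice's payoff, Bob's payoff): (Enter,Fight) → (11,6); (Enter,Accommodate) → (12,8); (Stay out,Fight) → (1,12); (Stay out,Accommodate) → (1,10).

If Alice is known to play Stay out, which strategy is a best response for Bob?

Fight

Against Stay out, Bob earns 12 from Fight and 10 from Accommodate.
So Fight is the best response.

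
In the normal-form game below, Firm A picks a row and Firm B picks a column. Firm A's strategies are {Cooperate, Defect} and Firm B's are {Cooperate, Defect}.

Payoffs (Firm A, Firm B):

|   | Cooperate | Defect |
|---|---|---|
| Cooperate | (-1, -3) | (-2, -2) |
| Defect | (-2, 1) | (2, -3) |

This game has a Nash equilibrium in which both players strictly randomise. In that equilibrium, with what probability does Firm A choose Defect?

1/5

Let r be the probability that Firm A plays Cooperate. In a completely mixed equilibrium, Firm B must be indifferent between Cooperate and Defect.
Firm B's expected payoff from Cooperate is −3r + (1−r); from Defect it is −2r − 3(1−r).
Setting these equal: −4r + 1 = r − 3, so r = 4/5.
Therefore Firm A plays Defect with probability 1 − 4/5 = 1/5.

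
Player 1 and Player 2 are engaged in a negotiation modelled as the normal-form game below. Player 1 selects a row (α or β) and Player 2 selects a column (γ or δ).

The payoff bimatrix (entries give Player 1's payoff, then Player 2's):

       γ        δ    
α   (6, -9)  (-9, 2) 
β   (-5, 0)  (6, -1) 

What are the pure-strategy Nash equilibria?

(α, γ): Player 2 prefers δ (2 > -9) — not an equilibrium.
(α, δ): Player 1 prefers β (6 > -9) — not an equilibrium.
(β, γ): Player 1 prefers α (6 > -5) — not an equilibrium.
(β, δ): Player 2 prefers γ (0 > -1) — not an equilibrium.

none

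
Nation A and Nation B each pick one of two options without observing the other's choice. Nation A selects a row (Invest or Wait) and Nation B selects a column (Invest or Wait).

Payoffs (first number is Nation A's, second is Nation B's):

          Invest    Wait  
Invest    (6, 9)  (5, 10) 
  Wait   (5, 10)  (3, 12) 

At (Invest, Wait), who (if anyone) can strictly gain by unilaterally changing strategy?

Neither

Nation A at (Invest, Wait) earns 5; deviating to Wait yields 3 — not better.
Nation B earns 10; deviating to Invest yields 9 — not better.
Neither player can strictly improve; the profile is a Nash equilibrium.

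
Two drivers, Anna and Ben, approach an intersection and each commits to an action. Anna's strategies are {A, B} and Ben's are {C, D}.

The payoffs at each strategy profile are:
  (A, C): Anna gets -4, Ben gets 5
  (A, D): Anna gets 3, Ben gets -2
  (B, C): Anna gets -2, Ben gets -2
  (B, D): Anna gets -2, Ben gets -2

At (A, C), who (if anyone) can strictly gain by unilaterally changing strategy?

Anna at (A, C) earns -4; deviating to B yields -2 — a strict improvement.
Ben earns 5; deviating to D yields -2 — not better.
Only Anna has a strictly profitable deviation.

Anna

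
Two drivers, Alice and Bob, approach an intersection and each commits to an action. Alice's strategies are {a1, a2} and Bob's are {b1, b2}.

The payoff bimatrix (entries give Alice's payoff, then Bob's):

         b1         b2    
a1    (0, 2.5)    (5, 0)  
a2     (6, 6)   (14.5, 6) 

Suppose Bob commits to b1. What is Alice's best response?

a2

Against b1, Alice earns 0 from a1 and 6 from a2.
So a2 is the best response.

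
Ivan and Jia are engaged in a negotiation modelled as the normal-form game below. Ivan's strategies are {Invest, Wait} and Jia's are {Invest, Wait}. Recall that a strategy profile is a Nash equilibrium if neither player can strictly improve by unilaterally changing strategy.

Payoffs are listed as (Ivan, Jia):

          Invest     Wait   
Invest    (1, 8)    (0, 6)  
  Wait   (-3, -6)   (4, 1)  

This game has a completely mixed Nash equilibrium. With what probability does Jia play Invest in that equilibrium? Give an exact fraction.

1/2

Let y be the probability that Jia plays Invest. In a completely mixed equilibrium, Ivan must be indifferent between Invest and Wait.
Ivan's expected payoff from Invest is y; from Wait it is −3y + 4(1−y).
Setting these equal: y = −7y + 4, so y = 1/2.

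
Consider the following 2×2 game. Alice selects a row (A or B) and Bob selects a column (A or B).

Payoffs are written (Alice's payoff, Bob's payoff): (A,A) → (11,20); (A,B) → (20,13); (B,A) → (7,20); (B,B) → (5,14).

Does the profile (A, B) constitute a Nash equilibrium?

No

At (A, B), Alice earns 20; switching to B would give 5, so Alice has no profitable deviation.
Bob earns 13; switching to A would give 20, so Bob would deviate.
Since at least one player can profitably deviate, this is not a Nash equilibrium.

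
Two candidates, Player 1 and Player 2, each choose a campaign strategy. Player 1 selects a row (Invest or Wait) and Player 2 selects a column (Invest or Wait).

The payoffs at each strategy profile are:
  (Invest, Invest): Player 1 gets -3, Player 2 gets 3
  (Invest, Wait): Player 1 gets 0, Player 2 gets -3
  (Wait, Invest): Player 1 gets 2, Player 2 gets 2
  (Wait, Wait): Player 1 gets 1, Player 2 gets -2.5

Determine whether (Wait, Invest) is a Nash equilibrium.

At (Wait, Invest), Player 1 earns 2; switching to Invest would give -3, so Player 1 has no profitable deviation.
Player 2 earns 2; switching to Wait would give -2.5, so Player 2 has no profitable deviation.
Neither player can gain by a unilateral deviation, so this profile is a Nash equilibrium.

Yes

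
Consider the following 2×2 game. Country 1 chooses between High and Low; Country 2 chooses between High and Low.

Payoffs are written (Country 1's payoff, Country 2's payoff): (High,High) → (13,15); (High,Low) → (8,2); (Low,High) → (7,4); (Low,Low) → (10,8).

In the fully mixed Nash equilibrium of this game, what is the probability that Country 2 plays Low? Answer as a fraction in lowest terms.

3/4

Let c be the probability that Country 2 plays High. In a completely mixed equilibrium, Country 1 must be indifferent between High and Low.
Country 1's expected payoff from High is 13c + 8(1−c); from Low it is 7c + 10(1−c).
Setting these equal: 5c + 8 = −3c + 10, so c = 1/4.
Therefore Country 2 plays Low with probability 1 − 1/4 = 3/4.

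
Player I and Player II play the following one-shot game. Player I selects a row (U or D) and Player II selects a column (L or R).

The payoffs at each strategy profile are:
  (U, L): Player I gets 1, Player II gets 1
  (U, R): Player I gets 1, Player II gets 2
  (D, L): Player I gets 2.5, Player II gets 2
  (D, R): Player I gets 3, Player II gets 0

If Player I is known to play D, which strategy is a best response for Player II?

L

Against D, Player II earns 2 from L and 0 from R.
So L is the best response.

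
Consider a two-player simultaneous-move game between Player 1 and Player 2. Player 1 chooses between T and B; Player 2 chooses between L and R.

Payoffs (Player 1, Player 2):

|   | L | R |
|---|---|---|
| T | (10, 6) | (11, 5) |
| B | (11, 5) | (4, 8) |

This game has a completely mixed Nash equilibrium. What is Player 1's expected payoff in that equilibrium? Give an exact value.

81/8

First find y, the probability Player 2 plays L, from Player 1's indifference between T and B: 10y + 11(1−y) = 11y + 4(1−y), giving y = 7/8.
Since Player 1 is indifferent in equilibrium, Player 1's expected payoff equals the payoff from either row against (7/8, 1/8). Using T: 10(7/8) + 11(1/8) = 81/8.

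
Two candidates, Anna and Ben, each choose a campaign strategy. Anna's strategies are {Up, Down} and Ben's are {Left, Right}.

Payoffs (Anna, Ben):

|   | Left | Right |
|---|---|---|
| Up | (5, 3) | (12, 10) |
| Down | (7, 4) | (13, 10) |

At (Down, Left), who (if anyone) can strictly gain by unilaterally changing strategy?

Anna at (Down, Left) earns 7; deviating to Up yields 5 — not better.
Ben earns 4; deviating to Right yields 10 — a strict improvement.
Only Ben has a strictly profitable deviation.

Ben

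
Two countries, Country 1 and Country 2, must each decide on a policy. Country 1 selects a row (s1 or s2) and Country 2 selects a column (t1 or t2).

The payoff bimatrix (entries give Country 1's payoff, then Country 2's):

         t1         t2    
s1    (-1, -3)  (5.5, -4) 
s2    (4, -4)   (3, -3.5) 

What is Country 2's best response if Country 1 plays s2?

t2

Against s2, Country 2 earns -4 from t1 and -3.5 from t2.
So t2 is the best response.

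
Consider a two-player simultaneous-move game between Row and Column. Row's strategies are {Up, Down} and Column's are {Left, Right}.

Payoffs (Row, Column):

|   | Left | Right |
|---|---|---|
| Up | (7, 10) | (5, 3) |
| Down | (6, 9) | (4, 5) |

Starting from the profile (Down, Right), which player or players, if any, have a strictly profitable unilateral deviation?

Both

Row at (Down, Right) earns 4; deviating to Up yields 5 — a strict improvement.
Column earns 5; deviating to Left yields 9 — a strict improvement.
Both Row and Column have strictly profitable deviations.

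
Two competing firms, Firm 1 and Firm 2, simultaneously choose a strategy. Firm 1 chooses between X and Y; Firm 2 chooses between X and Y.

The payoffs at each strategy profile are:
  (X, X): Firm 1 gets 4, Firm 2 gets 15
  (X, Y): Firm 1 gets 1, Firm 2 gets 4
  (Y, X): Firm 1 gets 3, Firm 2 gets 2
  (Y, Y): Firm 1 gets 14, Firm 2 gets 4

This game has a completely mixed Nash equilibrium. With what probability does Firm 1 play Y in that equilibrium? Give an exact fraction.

11/13

Let r be the probability that Firm 1 plays X. In a completely mixed equilibrium, Firm 2 must be indifferent between X and Y.
Firm 2's expected payoff from X is 15r + 2(1−r); from Y it is 4r + 4(1−r).
Setting these equal: 13r + 2 = 4, so r = 2/13.
Therefore Firm 1 plays Y with probability 1 − 2/13 = 11/13.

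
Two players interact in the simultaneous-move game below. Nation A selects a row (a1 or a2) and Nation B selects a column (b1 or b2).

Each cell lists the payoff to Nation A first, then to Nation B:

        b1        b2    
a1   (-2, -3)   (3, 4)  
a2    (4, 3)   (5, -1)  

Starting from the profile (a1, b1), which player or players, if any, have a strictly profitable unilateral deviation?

Both

Nation A at (a1, b1) earns -2; deviating to a2 yields 4 — a strict improvement.
Nation B earns -3; deviating to b2 yields 4 — a strict improvement.
Both Nation A and Nation B have strictly profitable deviations.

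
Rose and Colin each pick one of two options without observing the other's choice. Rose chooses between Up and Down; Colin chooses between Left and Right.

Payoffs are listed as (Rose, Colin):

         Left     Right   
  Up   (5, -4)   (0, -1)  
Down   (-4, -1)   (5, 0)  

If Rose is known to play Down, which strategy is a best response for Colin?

Right

Against Down, Colin earns -1 from Left and 0 from Right.
So Right is the best response.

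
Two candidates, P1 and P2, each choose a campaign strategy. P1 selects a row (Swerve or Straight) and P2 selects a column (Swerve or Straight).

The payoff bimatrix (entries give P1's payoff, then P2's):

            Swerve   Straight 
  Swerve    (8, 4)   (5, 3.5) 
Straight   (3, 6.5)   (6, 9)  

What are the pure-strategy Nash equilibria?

(Swerve, Swerve) and (Straight, Straight)

(Swerve, Swerve): P1 gets 8 ≥ 3 from Straight, and P2 gets 4 ≥ 3.5 from Straight — Nash equilibrium.
(Swerve, Straight): P1 prefers Straight (6 > 5); P2 prefers Swerve (4 > 3.5) — not an equilibrium.
(Straight, Swerve): P1 prefers Swerve (8 > 3); P2 prefers Straight (9 > 6.5) — not an equilibrium.
(Straight, Straight): P1 gets 6 ≥ 5 from Swerve, and P2 gets 9 ≥ 6.5 from Swerve — Nash equilibrium.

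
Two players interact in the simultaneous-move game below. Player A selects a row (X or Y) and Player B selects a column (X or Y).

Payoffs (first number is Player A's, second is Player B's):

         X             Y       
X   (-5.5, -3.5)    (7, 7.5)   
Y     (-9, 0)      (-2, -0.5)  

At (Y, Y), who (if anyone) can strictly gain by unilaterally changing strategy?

Both

Player A at (Y, Y) earns -2; deviating to X yields 7 — a strict improvement.
Player B earns -0.5; deviating to X yields 0 — a strict improvement.
Both Player A and Player B have strictly profitable deviations.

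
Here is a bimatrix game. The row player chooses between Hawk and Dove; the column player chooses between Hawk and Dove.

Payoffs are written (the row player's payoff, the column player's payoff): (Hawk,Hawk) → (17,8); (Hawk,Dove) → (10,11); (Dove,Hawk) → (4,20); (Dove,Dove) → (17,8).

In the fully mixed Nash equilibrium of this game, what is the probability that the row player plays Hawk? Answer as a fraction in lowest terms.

Let r be the probability that the row player plays Hawk. In a completely mixed equilibrium, the column player must be indifferent between Hawk and Dove.
The column player's expected payoff from Hawk is 8r + 20(1−r); from Dove it is 11r + 8(1−r).
Setting these equal: −12r + 20 = 3r + 8, so r = 4/5.

4/5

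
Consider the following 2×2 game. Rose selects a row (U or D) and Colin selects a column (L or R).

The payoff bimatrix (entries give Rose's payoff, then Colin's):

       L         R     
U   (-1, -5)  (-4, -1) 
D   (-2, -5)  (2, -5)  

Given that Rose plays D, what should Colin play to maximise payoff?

either — both L and R are best responses

Against D, Colin earns -5 from L and -5 from R.
So either strategy is a best response.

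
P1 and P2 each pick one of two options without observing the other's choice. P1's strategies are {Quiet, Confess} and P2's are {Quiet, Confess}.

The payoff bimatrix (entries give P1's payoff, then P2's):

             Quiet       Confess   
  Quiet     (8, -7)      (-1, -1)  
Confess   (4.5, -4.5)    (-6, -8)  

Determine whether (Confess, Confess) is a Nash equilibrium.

No

At (Confess, Confess), P1 earns -6; switching to Quiet would give -1, so P1 would deviate.
P2 earns -8; switching to Quiet would give -4.5, so P2 would deviate.
Since at least one player can profitably deviate, this is not a Nash equilibrium.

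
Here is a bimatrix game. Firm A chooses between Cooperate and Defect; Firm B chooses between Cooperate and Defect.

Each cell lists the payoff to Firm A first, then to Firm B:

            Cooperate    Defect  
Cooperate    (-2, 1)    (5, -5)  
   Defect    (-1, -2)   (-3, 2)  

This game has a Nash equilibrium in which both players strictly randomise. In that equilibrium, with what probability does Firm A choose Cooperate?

2/5

Let r be the probability that Firm A plays Cooperate. In a completely mixed equilibrium, Firm B must be indifferent between Cooperate and Defect.
Firm B's expected payoff from Cooperate is r − 2(1−r); from Defect it is −5r + 2(1−r).
Setting these equal: 3r − 2 = −7r + 2, so r = 2/5.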